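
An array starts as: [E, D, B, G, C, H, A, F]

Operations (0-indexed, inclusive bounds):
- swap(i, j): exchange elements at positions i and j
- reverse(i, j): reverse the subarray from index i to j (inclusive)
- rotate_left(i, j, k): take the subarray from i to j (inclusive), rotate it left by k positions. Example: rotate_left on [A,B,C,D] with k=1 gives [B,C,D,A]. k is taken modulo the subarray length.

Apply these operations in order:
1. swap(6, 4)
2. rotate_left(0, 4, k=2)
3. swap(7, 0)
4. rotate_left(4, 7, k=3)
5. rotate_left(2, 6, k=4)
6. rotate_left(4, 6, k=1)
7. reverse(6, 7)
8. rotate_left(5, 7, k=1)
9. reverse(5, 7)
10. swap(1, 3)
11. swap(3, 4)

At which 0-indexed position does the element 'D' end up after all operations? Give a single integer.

Answer: 5

Derivation:
After 1 (swap(6, 4)): [E, D, B, G, A, H, C, F]
After 2 (rotate_left(0, 4, k=2)): [B, G, A, E, D, H, C, F]
After 3 (swap(7, 0)): [F, G, A, E, D, H, C, B]
After 4 (rotate_left(4, 7, k=3)): [F, G, A, E, B, D, H, C]
After 5 (rotate_left(2, 6, k=4)): [F, G, H, A, E, B, D, C]
After 6 (rotate_left(4, 6, k=1)): [F, G, H, A, B, D, E, C]
After 7 (reverse(6, 7)): [F, G, H, A, B, D, C, E]
After 8 (rotate_left(5, 7, k=1)): [F, G, H, A, B, C, E, D]
After 9 (reverse(5, 7)): [F, G, H, A, B, D, E, C]
After 10 (swap(1, 3)): [F, A, H, G, B, D, E, C]
After 11 (swap(3, 4)): [F, A, H, B, G, D, E, C]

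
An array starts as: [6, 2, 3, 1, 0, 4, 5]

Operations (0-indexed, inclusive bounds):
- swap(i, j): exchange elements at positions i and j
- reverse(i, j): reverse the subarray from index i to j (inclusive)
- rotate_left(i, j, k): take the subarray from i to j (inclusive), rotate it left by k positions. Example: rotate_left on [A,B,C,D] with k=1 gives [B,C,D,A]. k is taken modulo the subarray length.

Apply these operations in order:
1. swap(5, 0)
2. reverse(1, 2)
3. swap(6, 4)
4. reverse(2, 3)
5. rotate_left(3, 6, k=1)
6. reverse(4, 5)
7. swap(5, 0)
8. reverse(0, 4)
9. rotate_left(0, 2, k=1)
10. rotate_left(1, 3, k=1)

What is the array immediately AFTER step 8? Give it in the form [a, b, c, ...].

After 1 (swap(5, 0)): [4, 2, 3, 1, 0, 6, 5]
After 2 (reverse(1, 2)): [4, 3, 2, 1, 0, 6, 5]
After 3 (swap(6, 4)): [4, 3, 2, 1, 5, 6, 0]
After 4 (reverse(2, 3)): [4, 3, 1, 2, 5, 6, 0]
After 5 (rotate_left(3, 6, k=1)): [4, 3, 1, 5, 6, 0, 2]
After 6 (reverse(4, 5)): [4, 3, 1, 5, 0, 6, 2]
After 7 (swap(5, 0)): [6, 3, 1, 5, 0, 4, 2]
After 8 (reverse(0, 4)): [0, 5, 1, 3, 6, 4, 2]

Answer: [0, 5, 1, 3, 6, 4, 2]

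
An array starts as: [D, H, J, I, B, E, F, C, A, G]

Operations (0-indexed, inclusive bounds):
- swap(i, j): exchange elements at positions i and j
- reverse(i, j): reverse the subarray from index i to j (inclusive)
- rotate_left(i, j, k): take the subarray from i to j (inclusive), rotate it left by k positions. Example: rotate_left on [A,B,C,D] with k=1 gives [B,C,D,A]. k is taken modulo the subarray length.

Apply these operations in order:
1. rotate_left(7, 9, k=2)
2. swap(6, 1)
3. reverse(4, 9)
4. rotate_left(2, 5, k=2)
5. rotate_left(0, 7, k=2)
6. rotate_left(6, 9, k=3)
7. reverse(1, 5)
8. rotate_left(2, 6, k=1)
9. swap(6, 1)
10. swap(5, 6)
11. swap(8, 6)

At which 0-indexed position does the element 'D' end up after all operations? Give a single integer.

Answer: 7

Derivation:
After 1 (rotate_left(7, 9, k=2)): [D, H, J, I, B, E, F, G, C, A]
After 2 (swap(6, 1)): [D, F, J, I, B, E, H, G, C, A]
After 3 (reverse(4, 9)): [D, F, J, I, A, C, G, H, E, B]
After 4 (rotate_left(2, 5, k=2)): [D, F, A, C, J, I, G, H, E, B]
After 5 (rotate_left(0, 7, k=2)): [A, C, J, I, G, H, D, F, E, B]
After 6 (rotate_left(6, 9, k=3)): [A, C, J, I, G, H, B, D, F, E]
After 7 (reverse(1, 5)): [A, H, G, I, J, C, B, D, F, E]
After 8 (rotate_left(2, 6, k=1)): [A, H, I, J, C, B, G, D, F, E]
After 9 (swap(6, 1)): [A, G, I, J, C, B, H, D, F, E]
After 10 (swap(5, 6)): [A, G, I, J, C, H, B, D, F, E]
After 11 (swap(8, 6)): [A, G, I, J, C, H, F, D, B, E]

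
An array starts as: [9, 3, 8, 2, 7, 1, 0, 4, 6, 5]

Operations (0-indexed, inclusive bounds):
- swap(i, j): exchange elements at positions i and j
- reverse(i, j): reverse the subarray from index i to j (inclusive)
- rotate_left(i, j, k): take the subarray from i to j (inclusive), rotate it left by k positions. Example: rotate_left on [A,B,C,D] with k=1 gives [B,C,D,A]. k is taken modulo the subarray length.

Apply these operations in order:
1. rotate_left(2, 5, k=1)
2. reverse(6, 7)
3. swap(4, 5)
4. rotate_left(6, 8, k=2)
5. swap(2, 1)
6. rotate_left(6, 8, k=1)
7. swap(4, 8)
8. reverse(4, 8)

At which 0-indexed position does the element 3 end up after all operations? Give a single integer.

After 1 (rotate_left(2, 5, k=1)): [9, 3, 2, 7, 1, 8, 0, 4, 6, 5]
After 2 (reverse(6, 7)): [9, 3, 2, 7, 1, 8, 4, 0, 6, 5]
After 3 (swap(4, 5)): [9, 3, 2, 7, 8, 1, 4, 0, 6, 5]
After 4 (rotate_left(6, 8, k=2)): [9, 3, 2, 7, 8, 1, 6, 4, 0, 5]
After 5 (swap(2, 1)): [9, 2, 3, 7, 8, 1, 6, 4, 0, 5]
After 6 (rotate_left(6, 8, k=1)): [9, 2, 3, 7, 8, 1, 4, 0, 6, 5]
After 7 (swap(4, 8)): [9, 2, 3, 7, 6, 1, 4, 0, 8, 5]
After 8 (reverse(4, 8)): [9, 2, 3, 7, 8, 0, 4, 1, 6, 5]

Answer: 2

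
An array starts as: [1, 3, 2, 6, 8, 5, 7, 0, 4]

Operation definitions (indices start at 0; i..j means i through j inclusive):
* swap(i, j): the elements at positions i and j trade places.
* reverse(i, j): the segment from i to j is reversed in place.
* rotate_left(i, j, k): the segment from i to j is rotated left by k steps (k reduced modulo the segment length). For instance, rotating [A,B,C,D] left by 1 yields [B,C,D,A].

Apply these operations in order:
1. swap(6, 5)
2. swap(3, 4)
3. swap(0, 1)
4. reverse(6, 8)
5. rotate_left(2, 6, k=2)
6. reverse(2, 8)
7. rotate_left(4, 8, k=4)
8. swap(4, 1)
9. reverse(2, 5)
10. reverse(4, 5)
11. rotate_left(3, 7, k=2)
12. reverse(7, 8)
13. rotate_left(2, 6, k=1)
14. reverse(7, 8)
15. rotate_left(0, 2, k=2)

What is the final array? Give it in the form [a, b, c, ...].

After 1 (swap(6, 5)): [1, 3, 2, 6, 8, 7, 5, 0, 4]
After 2 (swap(3, 4)): [1, 3, 2, 8, 6, 7, 5, 0, 4]
After 3 (swap(0, 1)): [3, 1, 2, 8, 6, 7, 5, 0, 4]
After 4 (reverse(6, 8)): [3, 1, 2, 8, 6, 7, 4, 0, 5]
After 5 (rotate_left(2, 6, k=2)): [3, 1, 6, 7, 4, 2, 8, 0, 5]
After 6 (reverse(2, 8)): [3, 1, 5, 0, 8, 2, 4, 7, 6]
After 7 (rotate_left(4, 8, k=4)): [3, 1, 5, 0, 6, 8, 2, 4, 7]
After 8 (swap(4, 1)): [3, 6, 5, 0, 1, 8, 2, 4, 7]
After 9 (reverse(2, 5)): [3, 6, 8, 1, 0, 5, 2, 4, 7]
After 10 (reverse(4, 5)): [3, 6, 8, 1, 5, 0, 2, 4, 7]
After 11 (rotate_left(3, 7, k=2)): [3, 6, 8, 0, 2, 4, 1, 5, 7]
After 12 (reverse(7, 8)): [3, 6, 8, 0, 2, 4, 1, 7, 5]
After 13 (rotate_left(2, 6, k=1)): [3, 6, 0, 2, 4, 1, 8, 7, 5]
After 14 (reverse(7, 8)): [3, 6, 0, 2, 4, 1, 8, 5, 7]
After 15 (rotate_left(0, 2, k=2)): [0, 3, 6, 2, 4, 1, 8, 5, 7]

Answer: [0, 3, 6, 2, 4, 1, 8, 5, 7]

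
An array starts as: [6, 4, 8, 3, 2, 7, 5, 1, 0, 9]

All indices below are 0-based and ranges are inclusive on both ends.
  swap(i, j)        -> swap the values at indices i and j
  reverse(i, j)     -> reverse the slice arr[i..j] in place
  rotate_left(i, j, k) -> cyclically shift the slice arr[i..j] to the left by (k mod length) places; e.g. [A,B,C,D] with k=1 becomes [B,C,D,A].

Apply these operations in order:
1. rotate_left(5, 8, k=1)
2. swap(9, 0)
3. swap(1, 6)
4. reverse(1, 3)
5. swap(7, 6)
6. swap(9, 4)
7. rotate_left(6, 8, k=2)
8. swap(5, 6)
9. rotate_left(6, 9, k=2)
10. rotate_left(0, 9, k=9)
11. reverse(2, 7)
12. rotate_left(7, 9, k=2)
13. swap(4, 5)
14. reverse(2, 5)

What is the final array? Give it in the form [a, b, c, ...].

After 1 (rotate_left(5, 8, k=1)): [6, 4, 8, 3, 2, 5, 1, 0, 7, 9]
After 2 (swap(9, 0)): [9, 4, 8, 3, 2, 5, 1, 0, 7, 6]
After 3 (swap(1, 6)): [9, 1, 8, 3, 2, 5, 4, 0, 7, 6]
After 4 (reverse(1, 3)): [9, 3, 8, 1, 2, 5, 4, 0, 7, 6]
After 5 (swap(7, 6)): [9, 3, 8, 1, 2, 5, 0, 4, 7, 6]
After 6 (swap(9, 4)): [9, 3, 8, 1, 6, 5, 0, 4, 7, 2]
After 7 (rotate_left(6, 8, k=2)): [9, 3, 8, 1, 6, 5, 7, 0, 4, 2]
After 8 (swap(5, 6)): [9, 3, 8, 1, 6, 7, 5, 0, 4, 2]
After 9 (rotate_left(6, 9, k=2)): [9, 3, 8, 1, 6, 7, 4, 2, 5, 0]
After 10 (rotate_left(0, 9, k=9)): [0, 9, 3, 8, 1, 6, 7, 4, 2, 5]
After 11 (reverse(2, 7)): [0, 9, 4, 7, 6, 1, 8, 3, 2, 5]
After 12 (rotate_left(7, 9, k=2)): [0, 9, 4, 7, 6, 1, 8, 5, 3, 2]
After 13 (swap(4, 5)): [0, 9, 4, 7, 1, 6, 8, 5, 3, 2]
After 14 (reverse(2, 5)): [0, 9, 6, 1, 7, 4, 8, 5, 3, 2]

Answer: [0, 9, 6, 1, 7, 4, 8, 5, 3, 2]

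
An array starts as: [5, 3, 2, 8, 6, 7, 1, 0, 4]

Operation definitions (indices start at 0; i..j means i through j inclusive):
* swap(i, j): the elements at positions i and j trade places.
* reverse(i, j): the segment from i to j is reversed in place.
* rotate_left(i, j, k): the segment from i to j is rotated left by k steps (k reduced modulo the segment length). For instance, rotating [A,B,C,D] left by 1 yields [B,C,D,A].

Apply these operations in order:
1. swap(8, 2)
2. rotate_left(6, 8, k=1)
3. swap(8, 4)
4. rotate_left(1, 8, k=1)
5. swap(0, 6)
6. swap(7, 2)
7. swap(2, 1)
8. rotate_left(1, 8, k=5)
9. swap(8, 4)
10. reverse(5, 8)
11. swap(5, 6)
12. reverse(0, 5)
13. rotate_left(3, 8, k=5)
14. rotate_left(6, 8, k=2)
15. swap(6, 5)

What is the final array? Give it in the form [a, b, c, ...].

Answer: [7, 0, 3, 4, 8, 1, 5, 2, 6]

Derivation:
After 1 (swap(8, 2)): [5, 3, 4, 8, 6, 7, 1, 0, 2]
After 2 (rotate_left(6, 8, k=1)): [5, 3, 4, 8, 6, 7, 0, 2, 1]
After 3 (swap(8, 4)): [5, 3, 4, 8, 1, 7, 0, 2, 6]
After 4 (rotate_left(1, 8, k=1)): [5, 4, 8, 1, 7, 0, 2, 6, 3]
After 5 (swap(0, 6)): [2, 4, 8, 1, 7, 0, 5, 6, 3]
After 6 (swap(7, 2)): [2, 4, 6, 1, 7, 0, 5, 8, 3]
After 7 (swap(2, 1)): [2, 6, 4, 1, 7, 0, 5, 8, 3]
After 8 (rotate_left(1, 8, k=5)): [2, 5, 8, 3, 6, 4, 1, 7, 0]
After 9 (swap(8, 4)): [2, 5, 8, 3, 0, 4, 1, 7, 6]
After 10 (reverse(5, 8)): [2, 5, 8, 3, 0, 6, 7, 1, 4]
After 11 (swap(5, 6)): [2, 5, 8, 3, 0, 7, 6, 1, 4]
After 12 (reverse(0, 5)): [7, 0, 3, 8, 5, 2, 6, 1, 4]
After 13 (rotate_left(3, 8, k=5)): [7, 0, 3, 4, 8, 5, 2, 6, 1]
After 14 (rotate_left(6, 8, k=2)): [7, 0, 3, 4, 8, 5, 1, 2, 6]
After 15 (swap(6, 5)): [7, 0, 3, 4, 8, 1, 5, 2, 6]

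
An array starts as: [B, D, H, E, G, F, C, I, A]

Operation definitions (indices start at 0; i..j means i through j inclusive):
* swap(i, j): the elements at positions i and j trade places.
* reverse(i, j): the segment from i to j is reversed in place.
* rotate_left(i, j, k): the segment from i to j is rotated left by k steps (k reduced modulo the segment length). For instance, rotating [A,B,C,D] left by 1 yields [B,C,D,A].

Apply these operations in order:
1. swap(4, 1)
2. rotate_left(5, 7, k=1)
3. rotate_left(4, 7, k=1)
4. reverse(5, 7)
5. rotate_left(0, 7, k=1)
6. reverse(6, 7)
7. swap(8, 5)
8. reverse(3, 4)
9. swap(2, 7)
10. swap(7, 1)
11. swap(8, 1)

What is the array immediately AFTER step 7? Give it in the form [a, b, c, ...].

After 1 (swap(4, 1)): [B, G, H, E, D, F, C, I, A]
After 2 (rotate_left(5, 7, k=1)): [B, G, H, E, D, C, I, F, A]
After 3 (rotate_left(4, 7, k=1)): [B, G, H, E, C, I, F, D, A]
After 4 (reverse(5, 7)): [B, G, H, E, C, D, F, I, A]
After 5 (rotate_left(0, 7, k=1)): [G, H, E, C, D, F, I, B, A]
After 6 (reverse(6, 7)): [G, H, E, C, D, F, B, I, A]
After 7 (swap(8, 5)): [G, H, E, C, D, A, B, I, F]

Answer: [G, H, E, C, D, A, B, I, F]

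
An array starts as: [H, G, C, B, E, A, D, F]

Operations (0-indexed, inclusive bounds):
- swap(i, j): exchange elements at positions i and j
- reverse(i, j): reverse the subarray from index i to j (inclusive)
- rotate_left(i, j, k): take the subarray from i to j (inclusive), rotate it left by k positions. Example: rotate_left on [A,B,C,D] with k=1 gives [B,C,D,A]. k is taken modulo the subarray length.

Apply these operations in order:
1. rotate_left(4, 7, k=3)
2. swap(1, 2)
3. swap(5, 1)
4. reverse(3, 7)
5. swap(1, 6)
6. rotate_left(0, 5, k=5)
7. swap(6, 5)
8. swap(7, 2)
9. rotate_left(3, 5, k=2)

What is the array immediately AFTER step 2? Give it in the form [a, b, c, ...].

Answer: [H, C, G, B, F, E, A, D]

Derivation:
After 1 (rotate_left(4, 7, k=3)): [H, G, C, B, F, E, A, D]
After 2 (swap(1, 2)): [H, C, G, B, F, E, A, D]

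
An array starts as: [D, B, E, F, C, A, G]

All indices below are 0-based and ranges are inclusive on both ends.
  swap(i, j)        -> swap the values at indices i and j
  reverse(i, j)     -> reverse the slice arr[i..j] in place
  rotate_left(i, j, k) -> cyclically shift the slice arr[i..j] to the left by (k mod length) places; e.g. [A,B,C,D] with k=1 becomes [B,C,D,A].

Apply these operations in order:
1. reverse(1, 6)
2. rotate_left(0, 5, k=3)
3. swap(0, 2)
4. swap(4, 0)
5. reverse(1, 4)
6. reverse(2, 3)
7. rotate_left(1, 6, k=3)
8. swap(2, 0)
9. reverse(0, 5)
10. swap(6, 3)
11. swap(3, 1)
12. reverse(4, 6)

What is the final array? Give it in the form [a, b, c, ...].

After 1 (reverse(1, 6)): [D, G, A, C, F, E, B]
After 2 (rotate_left(0, 5, k=3)): [C, F, E, D, G, A, B]
After 3 (swap(0, 2)): [E, F, C, D, G, A, B]
After 4 (swap(4, 0)): [G, F, C, D, E, A, B]
After 5 (reverse(1, 4)): [G, E, D, C, F, A, B]
After 6 (reverse(2, 3)): [G, E, C, D, F, A, B]
After 7 (rotate_left(1, 6, k=3)): [G, F, A, B, E, C, D]
After 8 (swap(2, 0)): [A, F, G, B, E, C, D]
After 9 (reverse(0, 5)): [C, E, B, G, F, A, D]
After 10 (swap(6, 3)): [C, E, B, D, F, A, G]
After 11 (swap(3, 1)): [C, D, B, E, F, A, G]
After 12 (reverse(4, 6)): [C, D, B, E, G, A, F]

Answer: [C, D, B, E, G, A, F]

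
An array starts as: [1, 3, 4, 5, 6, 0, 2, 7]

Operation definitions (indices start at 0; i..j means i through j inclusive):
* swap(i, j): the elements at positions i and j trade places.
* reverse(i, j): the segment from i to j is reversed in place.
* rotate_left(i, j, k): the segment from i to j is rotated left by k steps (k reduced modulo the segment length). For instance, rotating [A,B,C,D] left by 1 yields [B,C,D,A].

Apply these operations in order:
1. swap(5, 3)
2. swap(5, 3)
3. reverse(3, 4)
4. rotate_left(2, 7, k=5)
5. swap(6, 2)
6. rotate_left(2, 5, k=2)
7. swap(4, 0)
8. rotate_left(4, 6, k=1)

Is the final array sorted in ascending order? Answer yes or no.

After 1 (swap(5, 3)): [1, 3, 4, 0, 6, 5, 2, 7]
After 2 (swap(5, 3)): [1, 3, 4, 5, 6, 0, 2, 7]
After 3 (reverse(3, 4)): [1, 3, 4, 6, 5, 0, 2, 7]
After 4 (rotate_left(2, 7, k=5)): [1, 3, 7, 4, 6, 5, 0, 2]
After 5 (swap(6, 2)): [1, 3, 0, 4, 6, 5, 7, 2]
After 6 (rotate_left(2, 5, k=2)): [1, 3, 6, 5, 0, 4, 7, 2]
After 7 (swap(4, 0)): [0, 3, 6, 5, 1, 4, 7, 2]
After 8 (rotate_left(4, 6, k=1)): [0, 3, 6, 5, 4, 7, 1, 2]

Answer: no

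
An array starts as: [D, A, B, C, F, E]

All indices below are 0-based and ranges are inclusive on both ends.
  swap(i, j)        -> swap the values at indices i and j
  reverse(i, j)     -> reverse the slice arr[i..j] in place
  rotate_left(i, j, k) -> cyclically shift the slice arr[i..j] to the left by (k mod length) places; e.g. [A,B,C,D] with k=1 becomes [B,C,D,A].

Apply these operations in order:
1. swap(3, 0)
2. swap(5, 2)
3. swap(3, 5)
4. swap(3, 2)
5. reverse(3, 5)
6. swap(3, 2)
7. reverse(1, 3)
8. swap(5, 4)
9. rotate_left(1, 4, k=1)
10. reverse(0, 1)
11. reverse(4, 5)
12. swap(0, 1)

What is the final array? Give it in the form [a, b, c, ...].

Answer: [C, D, A, E, F, B]

Derivation:
After 1 (swap(3, 0)): [C, A, B, D, F, E]
After 2 (swap(5, 2)): [C, A, E, D, F, B]
After 3 (swap(3, 5)): [C, A, E, B, F, D]
After 4 (swap(3, 2)): [C, A, B, E, F, D]
After 5 (reverse(3, 5)): [C, A, B, D, F, E]
After 6 (swap(3, 2)): [C, A, D, B, F, E]
After 7 (reverse(1, 3)): [C, B, D, A, F, E]
After 8 (swap(5, 4)): [C, B, D, A, E, F]
After 9 (rotate_left(1, 4, k=1)): [C, D, A, E, B, F]
After 10 (reverse(0, 1)): [D, C, A, E, B, F]
After 11 (reverse(4, 5)): [D, C, A, E, F, B]
After 12 (swap(0, 1)): [C, D, A, E, F, B]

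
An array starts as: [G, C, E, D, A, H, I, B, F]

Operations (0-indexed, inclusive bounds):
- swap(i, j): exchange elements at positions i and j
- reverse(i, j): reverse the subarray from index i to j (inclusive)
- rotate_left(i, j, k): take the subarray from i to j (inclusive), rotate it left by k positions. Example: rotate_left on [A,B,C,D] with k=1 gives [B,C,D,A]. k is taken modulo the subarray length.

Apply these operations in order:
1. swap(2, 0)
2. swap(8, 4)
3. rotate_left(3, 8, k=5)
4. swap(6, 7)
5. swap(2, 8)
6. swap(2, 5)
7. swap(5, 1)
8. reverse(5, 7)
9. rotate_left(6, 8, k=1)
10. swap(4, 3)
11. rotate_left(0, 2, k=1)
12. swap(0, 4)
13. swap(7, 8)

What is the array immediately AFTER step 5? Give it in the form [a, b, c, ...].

Answer: [E, C, B, A, D, F, I, H, G]

Derivation:
After 1 (swap(2, 0)): [E, C, G, D, A, H, I, B, F]
After 2 (swap(8, 4)): [E, C, G, D, F, H, I, B, A]
After 3 (rotate_left(3, 8, k=5)): [E, C, G, A, D, F, H, I, B]
After 4 (swap(6, 7)): [E, C, G, A, D, F, I, H, B]
After 5 (swap(2, 8)): [E, C, B, A, D, F, I, H, G]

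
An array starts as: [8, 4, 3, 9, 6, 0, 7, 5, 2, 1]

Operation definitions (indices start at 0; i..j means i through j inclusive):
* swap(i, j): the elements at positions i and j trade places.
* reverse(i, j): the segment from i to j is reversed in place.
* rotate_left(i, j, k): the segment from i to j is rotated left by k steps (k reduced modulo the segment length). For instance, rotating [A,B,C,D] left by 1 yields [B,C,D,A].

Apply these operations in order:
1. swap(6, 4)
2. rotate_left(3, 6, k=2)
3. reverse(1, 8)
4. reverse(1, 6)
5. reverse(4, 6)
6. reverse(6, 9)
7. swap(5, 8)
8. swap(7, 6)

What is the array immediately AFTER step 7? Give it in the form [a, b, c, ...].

Answer: [8, 0, 6, 9, 2, 3, 1, 4, 5, 7]

Derivation:
After 1 (swap(6, 4)): [8, 4, 3, 9, 7, 0, 6, 5, 2, 1]
After 2 (rotate_left(3, 6, k=2)): [8, 4, 3, 0, 6, 9, 7, 5, 2, 1]
After 3 (reverse(1, 8)): [8, 2, 5, 7, 9, 6, 0, 3, 4, 1]
After 4 (reverse(1, 6)): [8, 0, 6, 9, 7, 5, 2, 3, 4, 1]
After 5 (reverse(4, 6)): [8, 0, 6, 9, 2, 5, 7, 3, 4, 1]
After 6 (reverse(6, 9)): [8, 0, 6, 9, 2, 5, 1, 4, 3, 7]
After 7 (swap(5, 8)): [8, 0, 6, 9, 2, 3, 1, 4, 5, 7]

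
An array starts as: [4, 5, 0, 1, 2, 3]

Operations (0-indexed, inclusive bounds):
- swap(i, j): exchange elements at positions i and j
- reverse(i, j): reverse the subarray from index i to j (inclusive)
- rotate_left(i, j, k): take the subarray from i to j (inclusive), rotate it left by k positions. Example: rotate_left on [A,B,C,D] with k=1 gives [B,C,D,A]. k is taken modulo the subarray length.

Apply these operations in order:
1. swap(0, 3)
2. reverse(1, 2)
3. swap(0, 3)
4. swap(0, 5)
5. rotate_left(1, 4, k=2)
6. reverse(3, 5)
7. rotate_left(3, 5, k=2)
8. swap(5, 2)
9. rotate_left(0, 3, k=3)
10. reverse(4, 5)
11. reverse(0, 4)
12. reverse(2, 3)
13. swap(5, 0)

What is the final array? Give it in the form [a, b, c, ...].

After 1 (swap(0, 3)): [1, 5, 0, 4, 2, 3]
After 2 (reverse(1, 2)): [1, 0, 5, 4, 2, 3]
After 3 (swap(0, 3)): [4, 0, 5, 1, 2, 3]
After 4 (swap(0, 5)): [3, 0, 5, 1, 2, 4]
After 5 (rotate_left(1, 4, k=2)): [3, 1, 2, 0, 5, 4]
After 6 (reverse(3, 5)): [3, 1, 2, 4, 5, 0]
After 7 (rotate_left(3, 5, k=2)): [3, 1, 2, 0, 4, 5]
After 8 (swap(5, 2)): [3, 1, 5, 0, 4, 2]
After 9 (rotate_left(0, 3, k=3)): [0, 3, 1, 5, 4, 2]
After 10 (reverse(4, 5)): [0, 3, 1, 5, 2, 4]
After 11 (reverse(0, 4)): [2, 5, 1, 3, 0, 4]
After 12 (reverse(2, 3)): [2, 5, 3, 1, 0, 4]
After 13 (swap(5, 0)): [4, 5, 3, 1, 0, 2]

Answer: [4, 5, 3, 1, 0, 2]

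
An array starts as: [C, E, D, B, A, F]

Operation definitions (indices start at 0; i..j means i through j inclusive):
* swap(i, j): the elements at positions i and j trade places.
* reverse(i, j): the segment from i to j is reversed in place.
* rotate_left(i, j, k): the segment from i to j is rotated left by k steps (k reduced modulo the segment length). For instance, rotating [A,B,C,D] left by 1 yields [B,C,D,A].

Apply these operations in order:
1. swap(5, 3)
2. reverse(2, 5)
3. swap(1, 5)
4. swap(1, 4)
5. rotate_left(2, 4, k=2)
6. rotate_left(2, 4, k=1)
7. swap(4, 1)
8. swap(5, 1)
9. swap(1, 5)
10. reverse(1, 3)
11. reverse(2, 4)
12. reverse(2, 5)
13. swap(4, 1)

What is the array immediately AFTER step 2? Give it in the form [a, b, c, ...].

Answer: [C, E, B, A, F, D]

Derivation:
After 1 (swap(5, 3)): [C, E, D, F, A, B]
After 2 (reverse(2, 5)): [C, E, B, A, F, D]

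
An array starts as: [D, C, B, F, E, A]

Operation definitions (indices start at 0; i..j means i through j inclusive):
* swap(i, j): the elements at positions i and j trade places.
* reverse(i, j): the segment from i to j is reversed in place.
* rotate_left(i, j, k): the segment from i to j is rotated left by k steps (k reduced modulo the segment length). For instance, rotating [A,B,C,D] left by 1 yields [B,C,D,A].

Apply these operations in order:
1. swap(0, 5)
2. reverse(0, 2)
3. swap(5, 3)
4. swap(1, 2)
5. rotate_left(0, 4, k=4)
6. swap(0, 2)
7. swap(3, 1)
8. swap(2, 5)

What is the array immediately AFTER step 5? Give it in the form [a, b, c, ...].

After 1 (swap(0, 5)): [A, C, B, F, E, D]
After 2 (reverse(0, 2)): [B, C, A, F, E, D]
After 3 (swap(5, 3)): [B, C, A, D, E, F]
After 4 (swap(1, 2)): [B, A, C, D, E, F]
After 5 (rotate_left(0, 4, k=4)): [E, B, A, C, D, F]

Answer: [E, B, A, C, D, F]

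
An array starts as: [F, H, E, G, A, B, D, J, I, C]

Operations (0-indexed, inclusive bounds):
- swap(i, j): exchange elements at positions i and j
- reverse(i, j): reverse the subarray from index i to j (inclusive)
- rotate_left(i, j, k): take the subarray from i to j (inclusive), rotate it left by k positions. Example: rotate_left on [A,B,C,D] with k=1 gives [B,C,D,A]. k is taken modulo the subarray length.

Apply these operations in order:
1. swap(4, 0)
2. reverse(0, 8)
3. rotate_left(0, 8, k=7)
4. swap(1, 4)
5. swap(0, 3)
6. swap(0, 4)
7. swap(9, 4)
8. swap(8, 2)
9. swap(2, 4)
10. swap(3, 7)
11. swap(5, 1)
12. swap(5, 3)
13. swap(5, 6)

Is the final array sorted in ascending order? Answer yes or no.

Answer: yes

Derivation:
After 1 (swap(4, 0)): [A, H, E, G, F, B, D, J, I, C]
After 2 (reverse(0, 8)): [I, J, D, B, F, G, E, H, A, C]
After 3 (rotate_left(0, 8, k=7)): [H, A, I, J, D, B, F, G, E, C]
After 4 (swap(1, 4)): [H, D, I, J, A, B, F, G, E, C]
After 5 (swap(0, 3)): [J, D, I, H, A, B, F, G, E, C]
After 6 (swap(0, 4)): [A, D, I, H, J, B, F, G, E, C]
After 7 (swap(9, 4)): [A, D, I, H, C, B, F, G, E, J]
After 8 (swap(8, 2)): [A, D, E, H, C, B, F, G, I, J]
After 9 (swap(2, 4)): [A, D, C, H, E, B, F, G, I, J]
After 10 (swap(3, 7)): [A, D, C, G, E, B, F, H, I, J]
After 11 (swap(5, 1)): [A, B, C, G, E, D, F, H, I, J]
After 12 (swap(5, 3)): [A, B, C, D, E, G, F, H, I, J]
After 13 (swap(5, 6)): [A, B, C, D, E, F, G, H, I, J]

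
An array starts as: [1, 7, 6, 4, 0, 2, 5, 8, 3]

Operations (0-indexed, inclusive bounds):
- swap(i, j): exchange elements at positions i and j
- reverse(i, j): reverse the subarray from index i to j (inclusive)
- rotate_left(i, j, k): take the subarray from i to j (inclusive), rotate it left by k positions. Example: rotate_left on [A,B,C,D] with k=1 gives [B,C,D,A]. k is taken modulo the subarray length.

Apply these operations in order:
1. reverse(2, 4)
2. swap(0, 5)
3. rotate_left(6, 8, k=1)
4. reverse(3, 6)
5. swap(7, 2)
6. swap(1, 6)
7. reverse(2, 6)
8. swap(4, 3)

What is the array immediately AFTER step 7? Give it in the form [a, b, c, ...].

Answer: [2, 4, 7, 6, 1, 8, 3, 0, 5]

Derivation:
After 1 (reverse(2, 4)): [1, 7, 0, 4, 6, 2, 5, 8, 3]
After 2 (swap(0, 5)): [2, 7, 0, 4, 6, 1, 5, 8, 3]
After 3 (rotate_left(6, 8, k=1)): [2, 7, 0, 4, 6, 1, 8, 3, 5]
After 4 (reverse(3, 6)): [2, 7, 0, 8, 1, 6, 4, 3, 5]
After 5 (swap(7, 2)): [2, 7, 3, 8, 1, 6, 4, 0, 5]
After 6 (swap(1, 6)): [2, 4, 3, 8, 1, 6, 7, 0, 5]
After 7 (reverse(2, 6)): [2, 4, 7, 6, 1, 8, 3, 0, 5]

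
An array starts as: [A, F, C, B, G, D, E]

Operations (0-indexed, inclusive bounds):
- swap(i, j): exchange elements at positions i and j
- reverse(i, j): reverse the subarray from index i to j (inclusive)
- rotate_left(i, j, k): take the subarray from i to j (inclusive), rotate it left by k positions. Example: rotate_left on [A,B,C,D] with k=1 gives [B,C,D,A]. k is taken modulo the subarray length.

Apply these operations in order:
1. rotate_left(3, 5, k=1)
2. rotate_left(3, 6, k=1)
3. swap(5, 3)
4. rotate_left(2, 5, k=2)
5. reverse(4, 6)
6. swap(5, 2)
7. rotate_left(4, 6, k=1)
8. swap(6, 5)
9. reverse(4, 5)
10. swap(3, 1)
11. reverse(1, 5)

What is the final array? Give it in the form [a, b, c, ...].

Answer: [A, B, G, F, E, D, C]

Derivation:
After 1 (rotate_left(3, 5, k=1)): [A, F, C, G, D, B, E]
After 2 (rotate_left(3, 6, k=1)): [A, F, C, D, B, E, G]
After 3 (swap(5, 3)): [A, F, C, E, B, D, G]
After 4 (rotate_left(2, 5, k=2)): [A, F, B, D, C, E, G]
After 5 (reverse(4, 6)): [A, F, B, D, G, E, C]
After 6 (swap(5, 2)): [A, F, E, D, G, B, C]
After 7 (rotate_left(4, 6, k=1)): [A, F, E, D, B, C, G]
After 8 (swap(6, 5)): [A, F, E, D, B, G, C]
After 9 (reverse(4, 5)): [A, F, E, D, G, B, C]
After 10 (swap(3, 1)): [A, D, E, F, G, B, C]
After 11 (reverse(1, 5)): [A, B, G, F, E, D, C]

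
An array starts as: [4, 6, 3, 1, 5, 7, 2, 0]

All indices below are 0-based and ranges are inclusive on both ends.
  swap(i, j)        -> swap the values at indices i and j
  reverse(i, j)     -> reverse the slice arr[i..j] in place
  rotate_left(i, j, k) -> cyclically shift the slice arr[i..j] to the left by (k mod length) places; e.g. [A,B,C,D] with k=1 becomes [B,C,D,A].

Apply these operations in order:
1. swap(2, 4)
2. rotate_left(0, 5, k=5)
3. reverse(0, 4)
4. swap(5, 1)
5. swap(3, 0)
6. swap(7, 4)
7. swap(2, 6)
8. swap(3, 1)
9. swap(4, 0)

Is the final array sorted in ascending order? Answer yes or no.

Answer: yes

Derivation:
After 1 (swap(2, 4)): [4, 6, 5, 1, 3, 7, 2, 0]
After 2 (rotate_left(0, 5, k=5)): [7, 4, 6, 5, 1, 3, 2, 0]
After 3 (reverse(0, 4)): [1, 5, 6, 4, 7, 3, 2, 0]
After 4 (swap(5, 1)): [1, 3, 6, 4, 7, 5, 2, 0]
After 5 (swap(3, 0)): [4, 3, 6, 1, 7, 5, 2, 0]
After 6 (swap(7, 4)): [4, 3, 6, 1, 0, 5, 2, 7]
After 7 (swap(2, 6)): [4, 3, 2, 1, 0, 5, 6, 7]
After 8 (swap(3, 1)): [4, 1, 2, 3, 0, 5, 6, 7]
After 9 (swap(4, 0)): [0, 1, 2, 3, 4, 5, 6, 7]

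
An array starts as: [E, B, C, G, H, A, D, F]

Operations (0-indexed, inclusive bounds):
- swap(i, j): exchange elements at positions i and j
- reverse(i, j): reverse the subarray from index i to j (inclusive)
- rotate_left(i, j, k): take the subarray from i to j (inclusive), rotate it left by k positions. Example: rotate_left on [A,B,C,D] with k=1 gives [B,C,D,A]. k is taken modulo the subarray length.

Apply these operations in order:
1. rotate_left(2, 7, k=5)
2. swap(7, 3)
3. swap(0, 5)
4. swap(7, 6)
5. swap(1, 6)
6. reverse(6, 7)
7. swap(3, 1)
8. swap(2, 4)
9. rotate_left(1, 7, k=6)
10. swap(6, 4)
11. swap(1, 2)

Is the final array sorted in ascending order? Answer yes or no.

After 1 (rotate_left(2, 7, k=5)): [E, B, F, C, G, H, A, D]
After 2 (swap(7, 3)): [E, B, F, D, G, H, A, C]
After 3 (swap(0, 5)): [H, B, F, D, G, E, A, C]
After 4 (swap(7, 6)): [H, B, F, D, G, E, C, A]
After 5 (swap(1, 6)): [H, C, F, D, G, E, B, A]
After 6 (reverse(6, 7)): [H, C, F, D, G, E, A, B]
After 7 (swap(3, 1)): [H, D, F, C, G, E, A, B]
After 8 (swap(2, 4)): [H, D, G, C, F, E, A, B]
After 9 (rotate_left(1, 7, k=6)): [H, B, D, G, C, F, E, A]
After 10 (swap(6, 4)): [H, B, D, G, E, F, C, A]
After 11 (swap(1, 2)): [H, D, B, G, E, F, C, A]

Answer: no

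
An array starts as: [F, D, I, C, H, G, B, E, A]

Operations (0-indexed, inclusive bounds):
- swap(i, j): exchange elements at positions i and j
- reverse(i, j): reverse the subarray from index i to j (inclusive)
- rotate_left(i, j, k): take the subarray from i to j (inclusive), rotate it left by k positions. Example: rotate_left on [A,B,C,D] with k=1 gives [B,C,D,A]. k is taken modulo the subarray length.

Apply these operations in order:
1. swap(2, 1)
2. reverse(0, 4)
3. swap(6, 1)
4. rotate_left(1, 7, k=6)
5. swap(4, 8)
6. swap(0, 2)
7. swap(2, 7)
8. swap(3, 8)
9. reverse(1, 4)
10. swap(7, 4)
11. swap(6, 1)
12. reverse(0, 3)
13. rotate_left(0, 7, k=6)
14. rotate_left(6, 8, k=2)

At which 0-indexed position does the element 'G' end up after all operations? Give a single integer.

After 1 (swap(2, 1)): [F, I, D, C, H, G, B, E, A]
After 2 (reverse(0, 4)): [H, C, D, I, F, G, B, E, A]
After 3 (swap(6, 1)): [H, B, D, I, F, G, C, E, A]
After 4 (rotate_left(1, 7, k=6)): [H, E, B, D, I, F, G, C, A]
After 5 (swap(4, 8)): [H, E, B, D, A, F, G, C, I]
After 6 (swap(0, 2)): [B, E, H, D, A, F, G, C, I]
After 7 (swap(2, 7)): [B, E, C, D, A, F, G, H, I]
After 8 (swap(3, 8)): [B, E, C, I, A, F, G, H, D]
After 9 (reverse(1, 4)): [B, A, I, C, E, F, G, H, D]
After 10 (swap(7, 4)): [B, A, I, C, H, F, G, E, D]
After 11 (swap(6, 1)): [B, G, I, C, H, F, A, E, D]
After 12 (reverse(0, 3)): [C, I, G, B, H, F, A, E, D]
After 13 (rotate_left(0, 7, k=6)): [A, E, C, I, G, B, H, F, D]
After 14 (rotate_left(6, 8, k=2)): [A, E, C, I, G, B, D, H, F]

Answer: 4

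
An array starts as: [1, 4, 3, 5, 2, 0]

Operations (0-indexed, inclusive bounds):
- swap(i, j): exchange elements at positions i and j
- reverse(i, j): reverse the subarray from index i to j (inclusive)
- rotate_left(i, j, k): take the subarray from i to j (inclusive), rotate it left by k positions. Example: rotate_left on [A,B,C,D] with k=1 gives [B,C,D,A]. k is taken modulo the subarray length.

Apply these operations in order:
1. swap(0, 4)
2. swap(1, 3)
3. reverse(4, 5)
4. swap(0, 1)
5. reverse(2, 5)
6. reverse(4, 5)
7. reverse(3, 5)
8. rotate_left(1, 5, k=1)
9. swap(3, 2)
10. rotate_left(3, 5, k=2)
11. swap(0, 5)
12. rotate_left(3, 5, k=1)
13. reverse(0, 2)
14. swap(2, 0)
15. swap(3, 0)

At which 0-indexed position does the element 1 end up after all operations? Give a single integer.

Answer: 1

Derivation:
After 1 (swap(0, 4)): [2, 4, 3, 5, 1, 0]
After 2 (swap(1, 3)): [2, 5, 3, 4, 1, 0]
After 3 (reverse(4, 5)): [2, 5, 3, 4, 0, 1]
After 4 (swap(0, 1)): [5, 2, 3, 4, 0, 1]
After 5 (reverse(2, 5)): [5, 2, 1, 0, 4, 3]
After 6 (reverse(4, 5)): [5, 2, 1, 0, 3, 4]
After 7 (reverse(3, 5)): [5, 2, 1, 4, 3, 0]
After 8 (rotate_left(1, 5, k=1)): [5, 1, 4, 3, 0, 2]
After 9 (swap(3, 2)): [5, 1, 3, 4, 0, 2]
After 10 (rotate_left(3, 5, k=2)): [5, 1, 3, 2, 4, 0]
After 11 (swap(0, 5)): [0, 1, 3, 2, 4, 5]
After 12 (rotate_left(3, 5, k=1)): [0, 1, 3, 4, 5, 2]
After 13 (reverse(0, 2)): [3, 1, 0, 4, 5, 2]
After 14 (swap(2, 0)): [0, 1, 3, 4, 5, 2]
After 15 (swap(3, 0)): [4, 1, 3, 0, 5, 2]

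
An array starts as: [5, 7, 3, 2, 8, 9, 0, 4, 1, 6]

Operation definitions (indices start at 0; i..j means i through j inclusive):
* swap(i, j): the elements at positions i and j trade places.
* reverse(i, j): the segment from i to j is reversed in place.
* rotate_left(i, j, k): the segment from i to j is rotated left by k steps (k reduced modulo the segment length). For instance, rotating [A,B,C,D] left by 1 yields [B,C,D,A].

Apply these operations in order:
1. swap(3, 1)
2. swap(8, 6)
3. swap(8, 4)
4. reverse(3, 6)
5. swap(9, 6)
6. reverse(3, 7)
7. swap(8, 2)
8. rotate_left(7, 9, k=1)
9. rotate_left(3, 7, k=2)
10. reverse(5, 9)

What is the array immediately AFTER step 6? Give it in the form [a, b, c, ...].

Answer: [5, 2, 3, 4, 6, 0, 9, 1, 8, 7]

Derivation:
After 1 (swap(3, 1)): [5, 2, 3, 7, 8, 9, 0, 4, 1, 6]
After 2 (swap(8, 6)): [5, 2, 3, 7, 8, 9, 1, 4, 0, 6]
After 3 (swap(8, 4)): [5, 2, 3, 7, 0, 9, 1, 4, 8, 6]
After 4 (reverse(3, 6)): [5, 2, 3, 1, 9, 0, 7, 4, 8, 6]
After 5 (swap(9, 6)): [5, 2, 3, 1, 9, 0, 6, 4, 8, 7]
After 6 (reverse(3, 7)): [5, 2, 3, 4, 6, 0, 9, 1, 8, 7]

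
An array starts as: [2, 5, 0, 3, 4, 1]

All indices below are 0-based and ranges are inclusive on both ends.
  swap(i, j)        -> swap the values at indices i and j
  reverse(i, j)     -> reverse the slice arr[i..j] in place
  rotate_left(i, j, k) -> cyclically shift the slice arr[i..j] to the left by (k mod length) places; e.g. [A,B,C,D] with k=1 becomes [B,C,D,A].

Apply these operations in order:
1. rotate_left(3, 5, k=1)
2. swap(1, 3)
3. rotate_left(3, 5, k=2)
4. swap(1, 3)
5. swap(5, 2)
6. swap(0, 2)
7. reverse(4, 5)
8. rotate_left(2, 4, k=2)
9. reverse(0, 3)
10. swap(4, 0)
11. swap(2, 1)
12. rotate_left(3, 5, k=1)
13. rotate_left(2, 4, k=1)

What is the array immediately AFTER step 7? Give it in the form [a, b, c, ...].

After 1 (rotate_left(3, 5, k=1)): [2, 5, 0, 4, 1, 3]
After 2 (swap(1, 3)): [2, 4, 0, 5, 1, 3]
After 3 (rotate_left(3, 5, k=2)): [2, 4, 0, 3, 5, 1]
After 4 (swap(1, 3)): [2, 3, 0, 4, 5, 1]
After 5 (swap(5, 2)): [2, 3, 1, 4, 5, 0]
After 6 (swap(0, 2)): [1, 3, 2, 4, 5, 0]
After 7 (reverse(4, 5)): [1, 3, 2, 4, 0, 5]

Answer: [1, 3, 2, 4, 0, 5]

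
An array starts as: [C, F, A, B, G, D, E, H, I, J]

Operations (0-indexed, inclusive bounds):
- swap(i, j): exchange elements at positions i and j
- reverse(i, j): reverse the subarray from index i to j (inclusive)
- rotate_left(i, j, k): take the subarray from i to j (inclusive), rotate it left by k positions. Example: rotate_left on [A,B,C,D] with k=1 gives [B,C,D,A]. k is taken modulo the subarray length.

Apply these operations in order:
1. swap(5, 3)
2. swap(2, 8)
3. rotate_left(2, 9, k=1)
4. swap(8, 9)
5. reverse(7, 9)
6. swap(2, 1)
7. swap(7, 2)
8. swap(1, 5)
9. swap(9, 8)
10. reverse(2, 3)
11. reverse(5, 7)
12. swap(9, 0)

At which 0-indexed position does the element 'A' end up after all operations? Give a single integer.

Answer: 8

Derivation:
After 1 (swap(5, 3)): [C, F, A, D, G, B, E, H, I, J]
After 2 (swap(2, 8)): [C, F, I, D, G, B, E, H, A, J]
After 3 (rotate_left(2, 9, k=1)): [C, F, D, G, B, E, H, A, J, I]
After 4 (swap(8, 9)): [C, F, D, G, B, E, H, A, I, J]
After 5 (reverse(7, 9)): [C, F, D, G, B, E, H, J, I, A]
After 6 (swap(2, 1)): [C, D, F, G, B, E, H, J, I, A]
After 7 (swap(7, 2)): [C, D, J, G, B, E, H, F, I, A]
After 8 (swap(1, 5)): [C, E, J, G, B, D, H, F, I, A]
After 9 (swap(9, 8)): [C, E, J, G, B, D, H, F, A, I]
After 10 (reverse(2, 3)): [C, E, G, J, B, D, H, F, A, I]
After 11 (reverse(5, 7)): [C, E, G, J, B, F, H, D, A, I]
After 12 (swap(9, 0)): [I, E, G, J, B, F, H, D, A, C]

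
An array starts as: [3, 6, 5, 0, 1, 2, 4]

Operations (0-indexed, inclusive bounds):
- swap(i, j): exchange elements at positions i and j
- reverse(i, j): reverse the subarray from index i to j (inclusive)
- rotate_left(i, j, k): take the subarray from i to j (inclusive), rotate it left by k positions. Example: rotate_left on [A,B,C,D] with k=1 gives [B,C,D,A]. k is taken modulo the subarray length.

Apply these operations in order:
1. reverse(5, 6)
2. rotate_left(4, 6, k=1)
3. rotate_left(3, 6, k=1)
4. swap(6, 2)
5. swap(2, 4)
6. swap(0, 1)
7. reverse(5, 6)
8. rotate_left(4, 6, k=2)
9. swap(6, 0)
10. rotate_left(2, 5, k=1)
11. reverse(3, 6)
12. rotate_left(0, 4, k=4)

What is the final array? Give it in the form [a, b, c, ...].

Answer: [2, 5, 3, 4, 6, 0, 1]

Derivation:
After 1 (reverse(5, 6)): [3, 6, 5, 0, 1, 4, 2]
After 2 (rotate_left(4, 6, k=1)): [3, 6, 5, 0, 4, 2, 1]
After 3 (rotate_left(3, 6, k=1)): [3, 6, 5, 4, 2, 1, 0]
After 4 (swap(6, 2)): [3, 6, 0, 4, 2, 1, 5]
After 5 (swap(2, 4)): [3, 6, 2, 4, 0, 1, 5]
After 6 (swap(0, 1)): [6, 3, 2, 4, 0, 1, 5]
After 7 (reverse(5, 6)): [6, 3, 2, 4, 0, 5, 1]
After 8 (rotate_left(4, 6, k=2)): [6, 3, 2, 4, 1, 0, 5]
After 9 (swap(6, 0)): [5, 3, 2, 4, 1, 0, 6]
After 10 (rotate_left(2, 5, k=1)): [5, 3, 4, 1, 0, 2, 6]
After 11 (reverse(3, 6)): [5, 3, 4, 6, 2, 0, 1]
After 12 (rotate_left(0, 4, k=4)): [2, 5, 3, 4, 6, 0, 1]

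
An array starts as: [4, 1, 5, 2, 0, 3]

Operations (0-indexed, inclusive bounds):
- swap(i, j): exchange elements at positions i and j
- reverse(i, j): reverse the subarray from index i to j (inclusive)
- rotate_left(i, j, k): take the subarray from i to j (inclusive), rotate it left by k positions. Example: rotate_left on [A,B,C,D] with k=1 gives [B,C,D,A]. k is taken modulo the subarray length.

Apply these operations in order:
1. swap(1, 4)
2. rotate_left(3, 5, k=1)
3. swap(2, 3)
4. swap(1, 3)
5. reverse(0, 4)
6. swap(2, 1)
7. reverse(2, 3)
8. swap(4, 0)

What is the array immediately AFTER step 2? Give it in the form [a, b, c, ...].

Answer: [4, 0, 5, 1, 3, 2]

Derivation:
After 1 (swap(1, 4)): [4, 0, 5, 2, 1, 3]
After 2 (rotate_left(3, 5, k=1)): [4, 0, 5, 1, 3, 2]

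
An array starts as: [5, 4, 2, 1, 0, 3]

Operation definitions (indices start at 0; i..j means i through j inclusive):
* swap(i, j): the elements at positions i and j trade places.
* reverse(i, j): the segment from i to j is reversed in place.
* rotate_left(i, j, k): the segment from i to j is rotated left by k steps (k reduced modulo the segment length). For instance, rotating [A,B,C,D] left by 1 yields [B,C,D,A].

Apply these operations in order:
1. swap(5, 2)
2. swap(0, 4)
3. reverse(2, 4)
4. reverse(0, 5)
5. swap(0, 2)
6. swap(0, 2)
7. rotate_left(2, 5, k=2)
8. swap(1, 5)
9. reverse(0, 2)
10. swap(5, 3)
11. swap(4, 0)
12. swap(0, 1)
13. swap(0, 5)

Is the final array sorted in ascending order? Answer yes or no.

After 1 (swap(5, 2)): [5, 4, 3, 1, 0, 2]
After 2 (swap(0, 4)): [0, 4, 3, 1, 5, 2]
After 3 (reverse(2, 4)): [0, 4, 5, 1, 3, 2]
After 4 (reverse(0, 5)): [2, 3, 1, 5, 4, 0]
After 5 (swap(0, 2)): [1, 3, 2, 5, 4, 0]
After 6 (swap(0, 2)): [2, 3, 1, 5, 4, 0]
After 7 (rotate_left(2, 5, k=2)): [2, 3, 4, 0, 1, 5]
After 8 (swap(1, 5)): [2, 5, 4, 0, 1, 3]
After 9 (reverse(0, 2)): [4, 5, 2, 0, 1, 3]
After 10 (swap(5, 3)): [4, 5, 2, 3, 1, 0]
After 11 (swap(4, 0)): [1, 5, 2, 3, 4, 0]
After 12 (swap(0, 1)): [5, 1, 2, 3, 4, 0]
After 13 (swap(0, 5)): [0, 1, 2, 3, 4, 5]

Answer: yes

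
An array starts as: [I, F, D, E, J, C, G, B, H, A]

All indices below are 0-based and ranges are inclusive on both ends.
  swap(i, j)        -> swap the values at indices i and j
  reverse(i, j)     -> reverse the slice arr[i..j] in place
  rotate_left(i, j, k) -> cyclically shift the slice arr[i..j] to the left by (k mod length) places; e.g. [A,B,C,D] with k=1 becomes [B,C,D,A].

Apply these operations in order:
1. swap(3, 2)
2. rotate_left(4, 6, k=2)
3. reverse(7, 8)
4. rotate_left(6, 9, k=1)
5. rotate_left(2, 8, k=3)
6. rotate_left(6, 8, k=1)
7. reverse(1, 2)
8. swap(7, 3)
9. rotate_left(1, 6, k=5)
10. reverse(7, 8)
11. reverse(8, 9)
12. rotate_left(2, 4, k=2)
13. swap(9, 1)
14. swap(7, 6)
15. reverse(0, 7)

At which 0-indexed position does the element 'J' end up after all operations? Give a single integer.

Answer: 4

Derivation:
After 1 (swap(3, 2)): [I, F, E, D, J, C, G, B, H, A]
After 2 (rotate_left(4, 6, k=2)): [I, F, E, D, G, J, C, B, H, A]
After 3 (reverse(7, 8)): [I, F, E, D, G, J, C, H, B, A]
After 4 (rotate_left(6, 9, k=1)): [I, F, E, D, G, J, H, B, A, C]
After 5 (rotate_left(2, 8, k=3)): [I, F, J, H, B, A, E, D, G, C]
After 6 (rotate_left(6, 8, k=1)): [I, F, J, H, B, A, D, G, E, C]
After 7 (reverse(1, 2)): [I, J, F, H, B, A, D, G, E, C]
After 8 (swap(7, 3)): [I, J, F, G, B, A, D, H, E, C]
After 9 (rotate_left(1, 6, k=5)): [I, D, J, F, G, B, A, H, E, C]
After 10 (reverse(7, 8)): [I, D, J, F, G, B, A, E, H, C]
After 11 (reverse(8, 9)): [I, D, J, F, G, B, A, E, C, H]
After 12 (rotate_left(2, 4, k=2)): [I, D, G, J, F, B, A, E, C, H]
After 13 (swap(9, 1)): [I, H, G, J, F, B, A, E, C, D]
After 14 (swap(7, 6)): [I, H, G, J, F, B, E, A, C, D]
After 15 (reverse(0, 7)): [A, E, B, F, J, G, H, I, C, D]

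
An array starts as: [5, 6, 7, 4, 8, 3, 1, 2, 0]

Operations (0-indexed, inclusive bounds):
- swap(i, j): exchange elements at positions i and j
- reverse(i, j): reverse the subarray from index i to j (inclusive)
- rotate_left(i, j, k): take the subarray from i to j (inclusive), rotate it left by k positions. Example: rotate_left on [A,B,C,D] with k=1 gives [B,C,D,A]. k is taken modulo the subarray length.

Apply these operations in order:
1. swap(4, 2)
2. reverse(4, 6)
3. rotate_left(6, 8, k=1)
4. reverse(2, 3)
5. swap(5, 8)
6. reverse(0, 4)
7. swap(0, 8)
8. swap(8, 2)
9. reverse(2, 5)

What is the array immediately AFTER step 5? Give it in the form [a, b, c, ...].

Answer: [5, 6, 4, 8, 1, 7, 2, 0, 3]

Derivation:
After 1 (swap(4, 2)): [5, 6, 8, 4, 7, 3, 1, 2, 0]
After 2 (reverse(4, 6)): [5, 6, 8, 4, 1, 3, 7, 2, 0]
After 3 (rotate_left(6, 8, k=1)): [5, 6, 8, 4, 1, 3, 2, 0, 7]
After 4 (reverse(2, 3)): [5, 6, 4, 8, 1, 3, 2, 0, 7]
After 5 (swap(5, 8)): [5, 6, 4, 8, 1, 7, 2, 0, 3]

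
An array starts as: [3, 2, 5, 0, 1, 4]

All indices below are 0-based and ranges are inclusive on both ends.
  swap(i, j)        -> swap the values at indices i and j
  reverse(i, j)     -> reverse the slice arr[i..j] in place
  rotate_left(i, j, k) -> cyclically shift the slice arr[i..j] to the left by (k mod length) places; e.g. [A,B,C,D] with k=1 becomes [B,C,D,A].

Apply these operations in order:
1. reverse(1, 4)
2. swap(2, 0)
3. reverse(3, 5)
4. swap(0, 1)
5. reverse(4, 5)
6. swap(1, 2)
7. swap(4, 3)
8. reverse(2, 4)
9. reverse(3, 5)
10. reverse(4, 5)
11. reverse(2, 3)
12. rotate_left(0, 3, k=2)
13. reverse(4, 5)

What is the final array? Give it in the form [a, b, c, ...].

Answer: [2, 4, 1, 3, 0, 5]

Derivation:
After 1 (reverse(1, 4)): [3, 1, 0, 5, 2, 4]
After 2 (swap(2, 0)): [0, 1, 3, 5, 2, 4]
After 3 (reverse(3, 5)): [0, 1, 3, 4, 2, 5]
After 4 (swap(0, 1)): [1, 0, 3, 4, 2, 5]
After 5 (reverse(4, 5)): [1, 0, 3, 4, 5, 2]
After 6 (swap(1, 2)): [1, 3, 0, 4, 5, 2]
After 7 (swap(4, 3)): [1, 3, 0, 5, 4, 2]
After 8 (reverse(2, 4)): [1, 3, 4, 5, 0, 2]
After 9 (reverse(3, 5)): [1, 3, 4, 2, 0, 5]
After 10 (reverse(4, 5)): [1, 3, 4, 2, 5, 0]
After 11 (reverse(2, 3)): [1, 3, 2, 4, 5, 0]
After 12 (rotate_left(0, 3, k=2)): [2, 4, 1, 3, 5, 0]
After 13 (reverse(4, 5)): [2, 4, 1, 3, 0, 5]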